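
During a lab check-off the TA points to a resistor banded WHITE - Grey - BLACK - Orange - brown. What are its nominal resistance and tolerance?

980000 Ω ±1%

White → 9 (first significant figure)
Grey → 8 (second significant figure)
Black → 0 (third significant figure)
Orange → ×10^3 multiplier
Brown → ±1% tolerance
980 × 1000 = 980000 Ω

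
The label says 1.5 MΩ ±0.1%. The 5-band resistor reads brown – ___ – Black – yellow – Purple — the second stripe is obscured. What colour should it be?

green

1500000 Ω = 150 × 10^4.
The second band gives digit 5 of the significand, and 5 is green.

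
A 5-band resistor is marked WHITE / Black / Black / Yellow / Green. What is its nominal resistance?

White → 9 (first significant figure)
Black → 0 (second significant figure)
Black → 0 (third significant figure)
Yellow → ×10^4 multiplier
900 × 10000 = 9000000 Ω

9000000 Ω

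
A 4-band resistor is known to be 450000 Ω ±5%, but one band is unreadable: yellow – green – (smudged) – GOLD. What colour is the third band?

450000 Ω = 45 × 10^4.
The third band is the multiplier, 10^4, which is yellow.

yellow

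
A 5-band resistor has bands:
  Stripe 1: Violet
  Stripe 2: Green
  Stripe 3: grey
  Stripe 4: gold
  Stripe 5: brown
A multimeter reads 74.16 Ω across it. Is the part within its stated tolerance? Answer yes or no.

Violet → 7 (first significant figure)
Green → 5 (second significant figure)
Grey → 8 (third significant figure)
Gold → ×0.1 multiplier
Brown → ±1% tolerance
758 × 0.1 = 75.8 Ω
Allowed range: 75.042 Ω to 76.558 Ω.
74.16 Ω lies outside that range.

no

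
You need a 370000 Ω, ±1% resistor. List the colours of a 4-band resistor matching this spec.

orange, violet, yellow, brown

370000 Ω = 37 × 10^4.
3 → orange
7 → violet
Multiplier 10^4 → yellow.
±1% tolerance → brown.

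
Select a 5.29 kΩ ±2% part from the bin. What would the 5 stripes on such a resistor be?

green, red, white, brown, red

5290 Ω = 529 × 10^1.
5 → green
2 → red
9 → white
Multiplier 10^1 → brown.
±2% tolerance → red.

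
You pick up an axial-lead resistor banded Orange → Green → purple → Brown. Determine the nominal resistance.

350000000 Ω

Orange → 3 (first significant figure)
Green → 5 (second significant figure)
Violet → ×10^7 multiplier
35 × 10000000 = 350000000 Ω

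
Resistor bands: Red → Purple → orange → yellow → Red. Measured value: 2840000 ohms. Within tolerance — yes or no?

Red → 2 (first significant figure)
Violet → 7 (second significant figure)
Orange → 3 (third significant figure)
Yellow → ×10^4 multiplier
Red → ±2% tolerance
273 × 10000 = 2730000 Ω
Allowed range: 2675400 Ω to 2784600 Ω.
2840000 ohms lies outside that range.

no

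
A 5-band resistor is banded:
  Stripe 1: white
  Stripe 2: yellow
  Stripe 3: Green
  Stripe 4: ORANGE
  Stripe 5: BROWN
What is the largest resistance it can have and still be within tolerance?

954450 Ω

White → 9 (first significant figure)
Yellow → 4 (second significant figure)
Green → 5 (third significant figure)
Orange → ×10^3 multiplier
Brown → ±1% tolerance
945 × 1000 = 945000 Ω
Largest = 945000 × (1 + 1/100) = 954450 Ω.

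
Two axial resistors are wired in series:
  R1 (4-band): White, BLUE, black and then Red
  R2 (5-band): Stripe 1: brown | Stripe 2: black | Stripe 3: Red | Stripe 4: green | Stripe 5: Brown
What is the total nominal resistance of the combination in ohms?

R1: white, blue → 96; black ×1 → 96 Ω.
R2: brown, black, red → 102; green ×10^5 → 10200000 Ω.
Series: 96 + 10200000 = 10200096 Ω.

10200096 Ω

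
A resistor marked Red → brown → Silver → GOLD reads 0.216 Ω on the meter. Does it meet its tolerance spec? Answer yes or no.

Red → 2 (first significant figure)
Brown → 1 (second significant figure)
Silver → ×0.01 multiplier
Gold → ±5% tolerance
21 × 0.01 = 0.21 Ω
Allowed range: 0.1995 Ω to 0.2205 Ω.
0.216 Ω lies inside that range.

yes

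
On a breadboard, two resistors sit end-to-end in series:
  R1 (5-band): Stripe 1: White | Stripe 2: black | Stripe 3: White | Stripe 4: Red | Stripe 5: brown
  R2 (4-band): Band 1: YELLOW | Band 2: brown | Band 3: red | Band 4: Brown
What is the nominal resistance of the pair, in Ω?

95000 Ω

R1: white, black, white → 909; red ×10^2 → 90900 Ω.
R2: yellow, brown → 41; red ×10^2 → 4100 Ω.
Series: 90900 + 4100 = 95000 Ω.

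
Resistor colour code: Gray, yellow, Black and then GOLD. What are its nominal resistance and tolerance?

84 Ω ±5%

Grey → 8 (first significant figure)
Yellow → 4 (second significant figure)
Black → ×1 multiplier
Gold → ±5% tolerance
84 × 1 = 84 Ω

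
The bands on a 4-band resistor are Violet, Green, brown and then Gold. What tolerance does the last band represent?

±5%

The last band, gold, is the tolerance band.
Gold corresponds to ±5%.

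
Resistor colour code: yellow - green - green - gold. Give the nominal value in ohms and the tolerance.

4500000 Ω ±5%

Yellow → 4 (first significant figure)
Green → 5 (second significant figure)
Green → ×10^5 multiplier
Gold → ±5% tolerance
45 × 100000 = 4500000 Ω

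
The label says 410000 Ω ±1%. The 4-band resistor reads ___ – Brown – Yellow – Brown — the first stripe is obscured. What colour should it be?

410000 Ω = 41 × 10^4.
The first band gives digit 4 of the significand, and 4 is yellow.

yellow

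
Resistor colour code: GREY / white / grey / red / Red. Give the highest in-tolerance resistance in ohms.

91596 Ω

Grey → 8 (first significant figure)
White → 9 (second significant figure)
Grey → 8 (third significant figure)
Red → ×10^2 multiplier
Red → ±2% tolerance
898 × 100 = 89800 Ω
Highest = 89800 × (1 + 2/100) = 91596 Ω.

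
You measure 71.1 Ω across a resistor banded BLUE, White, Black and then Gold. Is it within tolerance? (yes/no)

Blue → 6 (first significant figure)
White → 9 (second significant figure)
Black → ×1 multiplier
Gold → ±5% tolerance
69 × 1 = 69 Ω
Allowed range: 65.55 Ω to 72.45 Ω.
71.1 Ω lies inside that range.

yes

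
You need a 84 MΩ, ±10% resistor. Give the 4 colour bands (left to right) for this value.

grey, yellow, blue, silver

84000000 Ω = 84 × 10^6.
8 → grey
4 → yellow
Multiplier 10^6 → blue.
±10% tolerance → silver.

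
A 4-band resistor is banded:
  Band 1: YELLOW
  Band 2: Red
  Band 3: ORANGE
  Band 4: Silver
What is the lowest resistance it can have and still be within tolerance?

Yellow → 4 (first significant figure)
Red → 2 (second significant figure)
Orange → ×10^3 multiplier
Silver → ±10% tolerance
42 × 1000 = 42000 Ω
Lowest = 42000 × (1 − 10/100) = 37800 Ω.

37800 Ω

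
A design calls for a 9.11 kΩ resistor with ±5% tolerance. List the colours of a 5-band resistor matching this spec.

white, brown, brown, brown, gold

9110 Ω = 911 × 10^1.
9 → white
1 → brown
1 → brown
Multiplier 10^1 → brown.
±5% tolerance → gold.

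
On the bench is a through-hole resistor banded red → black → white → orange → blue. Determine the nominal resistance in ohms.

209000 Ω

Red → 2 (first significant figure)
Black → 0 (second significant figure)
White → 9 (third significant figure)
Orange → ×10^3 multiplier
209 × 1000 = 209000 Ω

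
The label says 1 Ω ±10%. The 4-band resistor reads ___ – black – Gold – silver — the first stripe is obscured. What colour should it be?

1 Ω = 10 × 10^-1.
The first band gives digit 1 of the significand, and 1 is brown.

brown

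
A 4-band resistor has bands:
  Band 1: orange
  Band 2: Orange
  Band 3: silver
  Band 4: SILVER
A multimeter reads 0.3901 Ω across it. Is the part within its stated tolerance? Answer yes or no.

no

Orange → 3 (first significant figure)
Orange → 3 (second significant figure)
Silver → ×0.01 multiplier
Silver → ±10% tolerance
33 × 0.01 = 0.33 Ω
Allowed range: 0.297 Ω to 0.363 Ω.
0.3901 Ω lies outside that range.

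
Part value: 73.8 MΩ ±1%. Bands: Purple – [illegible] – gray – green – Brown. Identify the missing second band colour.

orange

73800000 Ω = 738 × 10^5.
The second band gives digit 3 of the significand, and 3 is orange.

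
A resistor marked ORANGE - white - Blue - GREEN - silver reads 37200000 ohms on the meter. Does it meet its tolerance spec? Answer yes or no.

yes

Orange → 3 (first significant figure)
White → 9 (second significant figure)
Blue → 6 (third significant figure)
Green → ×10^5 multiplier
Silver → ±10% tolerance
396 × 100000 = 39600000 Ω
Allowed range: 35640000 Ω to 43560000 Ω.
37200000 ohms lies inside that range.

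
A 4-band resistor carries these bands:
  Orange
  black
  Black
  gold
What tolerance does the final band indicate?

±5%

The last band, gold, is the tolerance band.
Gold corresponds to ±5%.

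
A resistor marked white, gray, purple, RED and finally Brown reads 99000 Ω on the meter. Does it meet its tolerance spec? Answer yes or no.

yes

White → 9 (first significant figure)
Grey → 8 (second significant figure)
Violet → 7 (third significant figure)
Red → ×10^2 multiplier
Brown → ±1% tolerance
987 × 100 = 98700 Ω
Allowed range: 97713 Ω to 99687 Ω.
99000 Ω lies inside that range.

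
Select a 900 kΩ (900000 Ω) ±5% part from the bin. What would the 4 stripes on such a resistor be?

white, black, yellow, gold

900000 Ω = 90 × 10^4.
9 → white
0 → black
Multiplier 10^4 → yellow.
±5% tolerance → gold.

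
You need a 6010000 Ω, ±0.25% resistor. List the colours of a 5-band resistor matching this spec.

6010000 Ω = 601 × 10^4.
6 → blue
0 → black
1 → brown
Multiplier 10^4 → yellow.
±0.25% tolerance → blue.

blue, black, brown, yellow, blue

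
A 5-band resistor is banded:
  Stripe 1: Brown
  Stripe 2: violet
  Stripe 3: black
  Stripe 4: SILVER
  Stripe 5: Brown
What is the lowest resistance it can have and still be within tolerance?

Brown → 1 (first significant figure)
Violet → 7 (second significant figure)
Black → 0 (third significant figure)
Silver → ×0.01 multiplier
Brown → ±1% tolerance
170 × 0.01 = 1.7 Ω
Lowest = 1.7 × (1 − 1/100) = 1.683 Ω.

1.683 Ω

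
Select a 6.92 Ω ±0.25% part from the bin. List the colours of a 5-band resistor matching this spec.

6.92 Ω = 692 × 10^-2.
6 → blue
9 → white
2 → red
Multiplier 10^-2 → silver.
±0.25% tolerance → blue.

blue, white, red, silver, blue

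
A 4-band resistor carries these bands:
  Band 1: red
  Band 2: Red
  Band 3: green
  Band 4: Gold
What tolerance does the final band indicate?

The last band, gold, is the tolerance band.
Gold corresponds to ±5%.

±5%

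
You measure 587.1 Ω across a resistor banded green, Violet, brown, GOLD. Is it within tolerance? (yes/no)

yes

Green → 5 (first significant figure)
Violet → 7 (second significant figure)
Brown → ×10 multiplier
Gold → ±5% tolerance
57 × 10 = 570 Ω
Allowed range: 541.5 Ω to 598.5 Ω.
587.1 Ω lies inside that range.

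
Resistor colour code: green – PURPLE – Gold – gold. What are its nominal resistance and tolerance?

5.7 Ω ±5%

Green → 5 (first significant figure)
Violet → 7 (second significant figure)
Gold → ×0.1 multiplier
Gold → ±5% tolerance
57 × 0.1 = 5.7 Ω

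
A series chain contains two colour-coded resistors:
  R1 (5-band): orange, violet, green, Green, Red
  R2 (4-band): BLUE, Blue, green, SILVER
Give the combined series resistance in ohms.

44100000 Ω

R1: orange, violet, green → 375; green ×10^5 → 37500000 Ω.
R2: blue, blue → 66; green ×10^5 → 6600000 Ω.
Series: 37500000 + 6600000 = 44100000 Ω.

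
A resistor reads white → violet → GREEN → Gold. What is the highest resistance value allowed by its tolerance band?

White → 9 (first significant figure)
Violet → 7 (second significant figure)
Green → ×10^5 multiplier
Gold → ±5% tolerance
97 × 100000 = 9700000 Ω
Highest = 9700000 × (1 + 5/100) = 10185000 Ω.

10185000 Ω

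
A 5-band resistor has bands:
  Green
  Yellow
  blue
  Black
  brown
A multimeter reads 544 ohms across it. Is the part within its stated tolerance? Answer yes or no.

yes

Green → 5 (first significant figure)
Yellow → 4 (second significant figure)
Blue → 6 (third significant figure)
Black → ×1 multiplier
Brown → ±1% tolerance
546 × 1 = 546 Ω
Allowed range: 540.54 Ω to 551.46 Ω.
544 ohms lies inside that range.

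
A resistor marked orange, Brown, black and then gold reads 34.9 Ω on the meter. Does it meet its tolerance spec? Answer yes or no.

Orange → 3 (first significant figure)
Brown → 1 (second significant figure)
Black → ×1 multiplier
Gold → ±5% tolerance
31 × 1 = 31 Ω
Allowed range: 29.45 Ω to 32.55 Ω.
34.9 Ω lies outside that range.

no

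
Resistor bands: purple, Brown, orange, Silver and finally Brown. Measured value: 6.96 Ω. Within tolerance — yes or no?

Violet → 7 (first significant figure)
Brown → 1 (second significant figure)
Orange → 3 (third significant figure)
Silver → ×0.01 multiplier
Brown → ±1% tolerance
713 × 0.01 = 7.13 Ω
Allowed range: 7.0587 Ω to 7.2013 Ω.
6.96 Ω lies outside that range.

no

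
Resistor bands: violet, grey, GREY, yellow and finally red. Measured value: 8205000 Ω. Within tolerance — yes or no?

Violet → 7 (first significant figure)
Grey → 8 (second significant figure)
Grey → 8 (third significant figure)
Yellow → ×10^4 multiplier
Red → ±2% tolerance
788 × 10000 = 7880000 Ω
Allowed range: 7722400 Ω to 8037600 Ω.
8205000 Ω lies outside that range.

no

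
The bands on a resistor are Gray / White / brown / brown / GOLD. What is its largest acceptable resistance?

Grey → 8 (first significant figure)
White → 9 (second significant figure)
Brown → 1 (third significant figure)
Brown → ×10 multiplier
Gold → ±5% tolerance
891 × 10 = 8910 Ω
Largest = 8910 × (1 + 5/100) = 9355.5 Ω.

9355.5 Ω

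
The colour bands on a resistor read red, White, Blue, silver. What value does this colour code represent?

29000000 Ω

Red → 2 (first significant figure)
White → 9 (second significant figure)
Blue → ×10^6 multiplier
29 × 1000000 = 29000000 Ω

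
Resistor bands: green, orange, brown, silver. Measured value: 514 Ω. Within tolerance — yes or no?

yes

Green → 5 (first significant figure)
Orange → 3 (second significant figure)
Brown → ×10 multiplier
Silver → ±10% tolerance
53 × 10 = 530 Ω
Allowed range: 477 Ω to 583 Ω.
514 Ω lies inside that range.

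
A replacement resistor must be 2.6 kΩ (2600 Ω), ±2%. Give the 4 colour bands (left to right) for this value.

2600 Ω = 26 × 10^2.
2 → red
6 → blue
Multiplier 10^2 → red.
±2% tolerance → red.

red, blue, red, red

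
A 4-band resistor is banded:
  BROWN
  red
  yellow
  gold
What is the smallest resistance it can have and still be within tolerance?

Brown → 1 (first significant figure)
Red → 2 (second significant figure)
Yellow → ×10^4 multiplier
Gold → ±5% tolerance
12 × 10000 = 120000 Ω
Smallest = 120000 × (1 − 5/100) = 114000 Ω.

114000 Ω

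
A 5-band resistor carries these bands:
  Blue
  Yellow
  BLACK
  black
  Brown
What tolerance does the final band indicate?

The last band, brown, is the tolerance band.
Brown corresponds to ±1%.

±1%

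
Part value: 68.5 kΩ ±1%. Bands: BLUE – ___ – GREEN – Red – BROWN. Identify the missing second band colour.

grey

68500 Ω = 685 × 10^2.
The second band gives digit 8 of the significand, and 8 is grey.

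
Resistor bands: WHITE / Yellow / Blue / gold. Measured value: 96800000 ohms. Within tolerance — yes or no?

White → 9 (first significant figure)
Yellow → 4 (second significant figure)
Blue → ×10^6 multiplier
Gold → ±5% tolerance
94 × 1000000 = 94000000 Ω
Allowed range: 89300000 Ω to 98700000 Ω.
96800000 ohms lies inside that range.

yes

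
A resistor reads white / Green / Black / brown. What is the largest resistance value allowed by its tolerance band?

White → 9 (first significant figure)
Green → 5 (second significant figure)
Black → ×1 multiplier
Brown → ±1% tolerance
95 × 1 = 95 Ω
Largest = 95 × (1 + 1/100) = 95.95 Ω.

95.95 Ω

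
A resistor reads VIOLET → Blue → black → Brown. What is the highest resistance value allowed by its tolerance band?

76.76 Ω

Violet → 7 (first significant figure)
Blue → 6 (second significant figure)
Black → ×1 multiplier
Brown → ±1% tolerance
76 × 1 = 76 Ω
Highest = 76 × (1 + 1/100) = 76.76 Ω.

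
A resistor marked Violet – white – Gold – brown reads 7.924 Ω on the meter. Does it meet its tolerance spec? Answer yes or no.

Violet → 7 (first significant figure)
White → 9 (second significant figure)
Gold → ×0.1 multiplier
Brown → ±1% tolerance
79 × 0.1 = 7.9 Ω
Allowed range: 7.821 Ω to 7.979 Ω.
7.924 Ω lies inside that range.

yes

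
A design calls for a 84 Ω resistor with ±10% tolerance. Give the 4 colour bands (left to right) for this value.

84 Ω = 84 × 10^0.
8 → grey
4 → yellow
Multiplier 10^0 → black.
±10% tolerance → silver.

grey, yellow, black, silver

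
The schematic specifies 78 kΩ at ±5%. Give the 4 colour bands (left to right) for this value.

violet, grey, orange, gold

78000 Ω = 78 × 10^3.
7 → violet
8 → grey
Multiplier 10^3 → orange.
±5% tolerance → gold.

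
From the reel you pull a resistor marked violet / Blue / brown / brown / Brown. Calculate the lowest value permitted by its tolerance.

7533.9 Ω

Violet → 7 (first significant figure)
Blue → 6 (second significant figure)
Brown → 1 (third significant figure)
Brown → ×10 multiplier
Brown → ±1% tolerance
761 × 10 = 7610 Ω
Lowest = 7610 × (1 − 1/100) = 7533.9 Ω.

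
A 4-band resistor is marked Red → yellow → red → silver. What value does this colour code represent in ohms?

Red → 2 (first significant figure)
Yellow → 4 (second significant figure)
Red → ×10^2 multiplier
24 × 100 = 2400 Ω

2400 Ω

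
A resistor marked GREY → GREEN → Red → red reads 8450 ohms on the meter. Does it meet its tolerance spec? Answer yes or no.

yes

Grey → 8 (first significant figure)
Green → 5 (second significant figure)
Red → ×10^2 multiplier
Red → ±2% tolerance
85 × 100 = 8500 Ω
Allowed range: 8330 Ω to 8670 Ω.
8450 ohms lies inside that range.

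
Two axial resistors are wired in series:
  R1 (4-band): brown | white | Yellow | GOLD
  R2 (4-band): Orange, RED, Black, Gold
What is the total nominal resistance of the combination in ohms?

190032 Ω

R1: brown, white → 19; yellow ×10^4 → 190000 Ω.
R2: orange, red → 32; black ×1 → 32 Ω.
Series: 190000 + 32 = 190032 Ω.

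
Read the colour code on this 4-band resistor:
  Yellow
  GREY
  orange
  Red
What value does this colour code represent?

48000 Ω

Yellow → 4 (first significant figure)
Grey → 8 (second significant figure)
Orange → ×10^3 multiplier
48 × 1000 = 48000 Ω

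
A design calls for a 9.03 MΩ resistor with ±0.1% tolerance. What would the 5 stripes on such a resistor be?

white, black, orange, yellow, violet

9030000 Ω = 903 × 10^4.
9 → white
0 → black
3 → orange
Multiplier 10^4 → yellow.
±0.1% tolerance → violet.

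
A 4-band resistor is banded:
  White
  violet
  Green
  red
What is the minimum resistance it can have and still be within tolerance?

White → 9 (first significant figure)
Violet → 7 (second significant figure)
Green → ×10^5 multiplier
Red → ±2% tolerance
97 × 100000 = 9700000 Ω
Minimum = 9700000 × (1 − 2/100) = 9506000 Ω.

9506000 Ω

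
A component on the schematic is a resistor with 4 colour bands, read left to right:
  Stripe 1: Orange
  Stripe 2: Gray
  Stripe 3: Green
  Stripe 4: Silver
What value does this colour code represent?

Orange → 3 (first significant figure)
Grey → 8 (second significant figure)
Green → ×10^5 multiplier
38 × 100000 = 3800000 Ω

3800000 Ω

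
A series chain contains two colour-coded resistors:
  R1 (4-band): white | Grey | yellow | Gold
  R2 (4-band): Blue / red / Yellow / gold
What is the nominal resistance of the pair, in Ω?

1600000 Ω

R1: white, grey → 98; yellow ×10^4 → 980000 Ω.
R2: blue, red → 62; yellow ×10^4 → 620000 Ω.
Series: 980000 + 620000 = 1600000 Ω.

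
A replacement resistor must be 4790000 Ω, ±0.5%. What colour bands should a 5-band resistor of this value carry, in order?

4790000 Ω = 479 × 10^4.
4 → yellow
7 → violet
9 → white
Multiplier 10^4 → yellow.
±0.5% tolerance → green.

yellow, violet, white, yellow, green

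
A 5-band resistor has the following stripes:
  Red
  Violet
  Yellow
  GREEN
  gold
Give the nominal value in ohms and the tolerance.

27400000 Ω ±5%

Red → 2 (first significant figure)
Violet → 7 (second significant figure)
Yellow → 4 (third significant figure)
Green → ×10^5 multiplier
Gold → ±5% tolerance
274 × 100000 = 27400000 Ω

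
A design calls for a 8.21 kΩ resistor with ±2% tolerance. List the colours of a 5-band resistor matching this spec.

grey, red, brown, brown, red

8210 Ω = 821 × 10^1.
8 → grey
2 → red
1 → brown
Multiplier 10^1 → brown.
±2% tolerance → red.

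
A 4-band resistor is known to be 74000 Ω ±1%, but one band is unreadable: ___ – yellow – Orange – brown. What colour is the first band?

74000 Ω = 74 × 10^3.
The first band gives digit 7 of the significand, and 7 is violet.

violet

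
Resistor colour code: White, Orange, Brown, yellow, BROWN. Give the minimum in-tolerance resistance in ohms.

White → 9 (first significant figure)
Orange → 3 (second significant figure)
Brown → 1 (third significant figure)
Yellow → ×10^4 multiplier
Brown → ±1% tolerance
931 × 10000 = 9310000 Ω
Minimum = 9310000 × (1 − 1/100) = 9216900 Ω.

9216900 Ω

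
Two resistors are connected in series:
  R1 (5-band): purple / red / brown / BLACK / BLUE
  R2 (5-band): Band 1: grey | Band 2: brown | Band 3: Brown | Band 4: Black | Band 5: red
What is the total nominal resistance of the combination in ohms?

1532 Ω

R1: violet, red, brown → 721; black ×1 → 721 Ω.
R2: grey, brown, brown → 811; black ×1 → 811 Ω.
Series: 721 + 811 = 1532 Ω.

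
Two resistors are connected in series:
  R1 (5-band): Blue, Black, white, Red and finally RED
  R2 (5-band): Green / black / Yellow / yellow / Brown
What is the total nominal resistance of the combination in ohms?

5100900 Ω

R1: blue, black, white → 609; red ×10^2 → 60900 Ω.
R2: green, black, yellow → 504; yellow ×10^4 → 5040000 Ω.
Series: 60900 + 5040000 = 5100900 Ω.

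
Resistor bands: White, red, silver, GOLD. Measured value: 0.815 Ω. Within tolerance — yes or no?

no

White → 9 (first significant figure)
Red → 2 (second significant figure)
Silver → ×0.01 multiplier
Gold → ±5% tolerance
92 × 0.01 = 0.92 Ω
Allowed range: 0.874 Ω to 0.966 Ω.
0.815 Ω lies outside that range.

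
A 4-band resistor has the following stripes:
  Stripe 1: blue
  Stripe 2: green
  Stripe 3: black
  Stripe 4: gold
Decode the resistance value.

65 Ω

Blue → 6 (first significant figure)
Green → 5 (second significant figure)
Black → ×1 multiplier
65 × 1 = 65 Ω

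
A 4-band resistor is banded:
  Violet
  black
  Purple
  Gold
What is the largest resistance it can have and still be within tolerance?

735000000 Ω

Violet → 7 (first significant figure)
Black → 0 (second significant figure)
Violet → ×10^7 multiplier
Gold → ±5% tolerance
70 × 10000000 = 700000000 Ω
Largest = 700000000 × (1 + 5/100) = 735000000 Ω.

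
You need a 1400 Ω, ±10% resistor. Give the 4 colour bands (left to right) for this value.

1400 Ω = 14 × 10^2.
1 → brown
4 → yellow
Multiplier 10^2 → red.
±10% tolerance → silver.

brown, yellow, red, silver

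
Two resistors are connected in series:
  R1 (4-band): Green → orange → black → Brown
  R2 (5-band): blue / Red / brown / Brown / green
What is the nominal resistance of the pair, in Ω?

R1: green, orange → 53; black ×1 → 53 Ω.
R2: blue, red, brown → 621; brown ×10 → 6210 Ω.
Series: 53 + 6210 = 6263 Ω.

6263 Ω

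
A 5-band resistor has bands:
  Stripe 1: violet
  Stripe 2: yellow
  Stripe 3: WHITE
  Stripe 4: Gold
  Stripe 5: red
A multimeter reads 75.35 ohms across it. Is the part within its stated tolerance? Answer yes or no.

Violet → 7 (first significant figure)
Yellow → 4 (second significant figure)
White → 9 (third significant figure)
Gold → ×0.1 multiplier
Red → ±2% tolerance
749 × 0.1 = 74.9 Ω
Allowed range: 73.402 Ω to 76.398 Ω.
75.35 ohms lies inside that range.

yes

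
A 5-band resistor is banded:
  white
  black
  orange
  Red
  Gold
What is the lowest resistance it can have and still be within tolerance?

White → 9 (first significant figure)
Black → 0 (second significant figure)
Orange → 3 (third significant figure)
Red → ×10^2 multiplier
Gold → ±5% tolerance
903 × 100 = 90300 Ω
Lowest = 90300 × (1 − 5/100) = 85785 Ω.

85785 Ω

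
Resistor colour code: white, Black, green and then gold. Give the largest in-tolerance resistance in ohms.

White → 9 (first significant figure)
Black → 0 (second significant figure)
Green → ×10^5 multiplier
Gold → ±5% tolerance
90 × 100000 = 9000000 Ω
Largest = 9000000 × (1 + 5/100) = 9450000 Ω.

9450000 Ω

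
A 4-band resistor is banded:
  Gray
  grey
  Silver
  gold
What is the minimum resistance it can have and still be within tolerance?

0.836 Ω

Grey → 8 (first significant figure)
Grey → 8 (second significant figure)
Silver → ×0.01 multiplier
Gold → ±5% tolerance
88 × 0.01 = 0.88 Ω
Minimum = 0.88 × (1 − 5/100) = 0.836 Ω.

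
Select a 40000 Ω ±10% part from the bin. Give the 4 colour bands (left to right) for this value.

40000 Ω = 40 × 10^3.
4 → yellow
0 → black
Multiplier 10^3 → orange.
±10% tolerance → silver.

yellow, black, orange, silver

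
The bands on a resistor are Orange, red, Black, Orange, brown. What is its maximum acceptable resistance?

Orange → 3 (first significant figure)
Red → 2 (second significant figure)
Black → 0 (third significant figure)
Orange → ×10^3 multiplier
Brown → ±1% tolerance
320 × 1000 = 320000 Ω
Maximum = 320000 × (1 + 1/100) = 323200 Ω.

323200 Ω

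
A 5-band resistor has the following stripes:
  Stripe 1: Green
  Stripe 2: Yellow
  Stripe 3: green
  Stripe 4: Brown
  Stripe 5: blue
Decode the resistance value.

5450 Ω

Green → 5 (first significant figure)
Yellow → 4 (second significant figure)
Green → 5 (third significant figure)
Brown → ×10 multiplier
545 × 10 = 5450 Ω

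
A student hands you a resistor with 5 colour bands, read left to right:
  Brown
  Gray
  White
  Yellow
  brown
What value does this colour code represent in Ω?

Brown → 1 (first significant figure)
Grey → 8 (second significant figure)
White → 9 (third significant figure)
Yellow → ×10^4 multiplier
189 × 10000 = 1890000 Ω

1890000 Ω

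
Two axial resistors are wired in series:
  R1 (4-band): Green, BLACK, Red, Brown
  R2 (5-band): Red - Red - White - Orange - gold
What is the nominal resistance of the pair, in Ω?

R1: green, black → 50; red ×10^2 → 5000 Ω.
R2: red, red, white → 229; orange ×10^3 → 229000 Ω.
Series: 5000 + 229000 = 234000 Ω.

234000 Ω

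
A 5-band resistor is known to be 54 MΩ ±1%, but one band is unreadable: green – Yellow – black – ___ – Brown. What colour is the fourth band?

54000000 Ω = 540 × 10^5.
The fourth band is the multiplier, 10^5, which is green.

green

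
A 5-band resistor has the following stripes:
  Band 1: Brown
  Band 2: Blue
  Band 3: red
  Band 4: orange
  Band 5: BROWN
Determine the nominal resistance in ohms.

Brown → 1 (first significant figure)
Blue → 6 (second significant figure)
Red → 2 (third significant figure)
Orange → ×10^3 multiplier
162 × 1000 = 162000 Ω

162000 Ω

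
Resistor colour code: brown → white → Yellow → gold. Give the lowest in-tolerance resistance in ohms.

Brown → 1 (first significant figure)
White → 9 (second significant figure)
Yellow → ×10^4 multiplier
Gold → ±5% tolerance
19 × 10000 = 190000 Ω
Lowest = 190000 × (1 − 5/100) = 180500 Ω.

180500 Ω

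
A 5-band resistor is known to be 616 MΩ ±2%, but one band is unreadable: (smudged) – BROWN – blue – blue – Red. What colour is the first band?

blue

616000000 Ω = 616 × 10^6.
The first band gives digit 6 of the significand, and 6 is blue.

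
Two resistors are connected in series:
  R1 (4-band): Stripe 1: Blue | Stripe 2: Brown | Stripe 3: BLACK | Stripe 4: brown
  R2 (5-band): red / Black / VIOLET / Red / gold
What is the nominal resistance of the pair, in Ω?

20761 Ω

R1: blue, brown → 61; black ×1 → 61 Ω.
R2: red, black, violet → 207; red ×10^2 → 20700 Ω.
Series: 61 + 20700 = 20761 Ω.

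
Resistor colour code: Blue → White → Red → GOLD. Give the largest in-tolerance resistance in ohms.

7245 Ω

Blue → 6 (first significant figure)
White → 9 (second significant figure)
Red → ×10^2 multiplier
Gold → ±5% tolerance
69 × 100 = 6900 Ω
Largest = 6900 × (1 + 5/100) = 7245 Ω.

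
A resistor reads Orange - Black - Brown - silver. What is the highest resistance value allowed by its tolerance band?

Orange → 3 (first significant figure)
Black → 0 (second significant figure)
Brown → ×10 multiplier
Silver → ±10% tolerance
30 × 10 = 300 Ω
Highest = 300 × (1 + 10/100) = 330 Ω.

330 Ω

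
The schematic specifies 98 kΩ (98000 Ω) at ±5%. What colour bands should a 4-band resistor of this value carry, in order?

white, grey, orange, gold

98000 Ω = 98 × 10^3.
9 → white
8 → grey
Multiplier 10^3 → orange.
±5% tolerance → gold.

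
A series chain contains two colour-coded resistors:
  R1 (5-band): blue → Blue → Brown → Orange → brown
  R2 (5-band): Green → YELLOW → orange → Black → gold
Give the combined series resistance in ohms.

R1: blue, blue, brown → 661; orange ×10^3 → 661000 Ω.
R2: green, yellow, orange → 543; black ×1 → 543 Ω.
Series: 661000 + 543 = 661543 Ω.

661543 Ω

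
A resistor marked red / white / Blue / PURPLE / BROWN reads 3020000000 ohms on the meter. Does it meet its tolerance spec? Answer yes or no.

Red → 2 (first significant figure)
White → 9 (second significant figure)
Blue → 6 (third significant figure)
Violet → ×10^7 multiplier
Brown → ±1% tolerance
296 × 10000000 = 2960000000 Ω
Allowed range: 2930400000 Ω to 2989600000 Ω.
3020000000 ohms lies outside that range.

no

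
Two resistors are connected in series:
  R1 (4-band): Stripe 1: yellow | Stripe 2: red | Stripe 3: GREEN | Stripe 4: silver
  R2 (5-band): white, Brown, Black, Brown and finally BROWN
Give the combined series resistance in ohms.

4209100 Ω

R1: yellow, red → 42; green ×10^5 → 4200000 Ω.
R2: white, brown, black → 910; brown ×10 → 9100 Ω.
Series: 4200000 + 9100 = 4209100 Ω.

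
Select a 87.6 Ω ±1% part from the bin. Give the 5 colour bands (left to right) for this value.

grey, violet, blue, gold, brown

87.6 Ω = 876 × 10^-1.
8 → grey
7 → violet
6 → blue
Multiplier 10^-1 → gold.
±1% tolerance → brown.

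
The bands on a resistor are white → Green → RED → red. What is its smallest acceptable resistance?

White → 9 (first significant figure)
Green → 5 (second significant figure)
Red → ×10^2 multiplier
Red → ±2% tolerance
95 × 100 = 9500 Ω
Smallest = 9500 × (1 − 2/100) = 9310 Ω.

9310 Ω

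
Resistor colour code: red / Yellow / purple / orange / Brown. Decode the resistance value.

Red → 2 (first significant figure)
Yellow → 4 (second significant figure)
Violet → 7 (third significant figure)
Orange → ×10^3 multiplier
247 × 1000 = 247000 Ω

247000 Ω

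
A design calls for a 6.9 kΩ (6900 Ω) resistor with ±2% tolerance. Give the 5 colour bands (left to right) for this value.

blue, white, black, brown, red

6900 Ω = 690 × 10^1.
6 → blue
9 → white
0 → black
Multiplier 10^1 → brown.
±2% tolerance → red.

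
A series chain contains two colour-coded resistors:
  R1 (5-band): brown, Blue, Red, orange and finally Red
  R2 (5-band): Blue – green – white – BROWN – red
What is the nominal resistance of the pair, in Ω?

168590 Ω

R1: brown, blue, red → 162; orange ×10^3 → 162000 Ω.
R2: blue, green, white → 659; brown ×10 → 6590 Ω.
Series: 162000 + 6590 = 168590 Ω.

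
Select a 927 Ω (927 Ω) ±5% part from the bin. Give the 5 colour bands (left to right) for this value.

927 Ω = 927 × 10^0.
9 → white
2 → red
7 → violet
Multiplier 10^0 → black.
±5% tolerance → gold.

white, red, violet, black, gold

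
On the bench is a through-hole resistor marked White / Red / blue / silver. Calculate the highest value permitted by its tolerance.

White → 9 (first significant figure)
Red → 2 (second significant figure)
Blue → ×10^6 multiplier
Silver → ±10% tolerance
92 × 1000000 = 92000000 Ω
Highest = 92000000 × (1 + 10/100) = 101200000 Ω.

101200000 Ω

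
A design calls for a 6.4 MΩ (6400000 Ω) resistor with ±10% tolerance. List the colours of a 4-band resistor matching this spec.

blue, yellow, green, silver

6400000 Ω = 64 × 10^5.
6 → blue
4 → yellow
Multiplier 10^5 → green.
±10% tolerance → silver.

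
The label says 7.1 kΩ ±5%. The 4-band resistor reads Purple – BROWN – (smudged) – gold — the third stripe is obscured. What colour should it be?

7100 Ω = 71 × 10^2.
The third band is the multiplier, 10^2, which is red.

red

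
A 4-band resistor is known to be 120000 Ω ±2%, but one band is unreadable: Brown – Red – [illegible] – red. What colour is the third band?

120000 Ω = 12 × 10^4.
The third band is the multiplier, 10^4, which is yellow.

yellow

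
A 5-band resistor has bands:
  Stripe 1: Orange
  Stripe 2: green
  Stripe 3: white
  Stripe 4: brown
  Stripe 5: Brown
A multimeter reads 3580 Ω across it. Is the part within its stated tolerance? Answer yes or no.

Orange → 3 (first significant figure)
Green → 5 (second significant figure)
White → 9 (third significant figure)
Brown → ×10 multiplier
Brown → ±1% tolerance
359 × 10 = 3590 Ω
Allowed range: 3554.1 Ω to 3625.9 Ω.
3580 Ω lies inside that range.

yes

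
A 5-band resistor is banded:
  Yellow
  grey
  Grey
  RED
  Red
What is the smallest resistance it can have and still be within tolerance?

Yellow → 4 (first significant figure)
Grey → 8 (second significant figure)
Grey → 8 (third significant figure)
Red → ×10^2 multiplier
Red → ±2% tolerance
488 × 100 = 48800 Ω
Smallest = 48800 × (1 − 2/100) = 47824 Ω.

47824 Ω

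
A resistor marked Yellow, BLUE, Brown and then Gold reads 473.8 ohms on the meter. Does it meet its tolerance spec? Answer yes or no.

yes

Yellow → 4 (first significant figure)
Blue → 6 (second significant figure)
Brown → ×10 multiplier
Gold → ±5% tolerance
46 × 10 = 460 Ω
Allowed range: 437 Ω to 483 Ω.
473.8 ohms lies inside that range.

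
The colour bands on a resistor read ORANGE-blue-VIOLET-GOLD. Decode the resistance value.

360000000 Ω

Orange → 3 (first significant figure)
Blue → 6 (second significant figure)
Violet → ×10^7 multiplier
36 × 10000000 = 360000000 Ω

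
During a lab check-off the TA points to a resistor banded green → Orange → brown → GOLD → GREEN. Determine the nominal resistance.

53.1 Ω

Green → 5 (first significant figure)
Orange → 3 (second significant figure)
Brown → 1 (third significant figure)
Gold → ×0.1 multiplier
531 × 0.1 = 53.1 Ω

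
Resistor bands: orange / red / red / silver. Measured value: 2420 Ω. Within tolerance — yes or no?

Orange → 3 (first significant figure)
Red → 2 (second significant figure)
Red → ×10^2 multiplier
Silver → ±10% tolerance
32 × 100 = 3200 Ω
Allowed range: 2880 Ω to 3520 Ω.
2420 Ω lies outside that range.

no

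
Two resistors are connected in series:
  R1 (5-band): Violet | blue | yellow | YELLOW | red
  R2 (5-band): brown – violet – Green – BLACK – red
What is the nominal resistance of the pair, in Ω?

R1: violet, blue, yellow → 764; yellow ×10^4 → 7640000 Ω.
R2: brown, violet, green → 175; black ×1 → 175 Ω.
Series: 7640000 + 175 = 7640175 Ω.

7640175 Ω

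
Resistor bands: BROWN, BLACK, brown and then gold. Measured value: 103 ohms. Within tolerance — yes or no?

Brown → 1 (first significant figure)
Black → 0 (second significant figure)
Brown → ×10 multiplier
Gold → ±5% tolerance
10 × 10 = 100 Ω
Allowed range: 95 Ω to 105 Ω.
103 ohms lies inside that range.

yes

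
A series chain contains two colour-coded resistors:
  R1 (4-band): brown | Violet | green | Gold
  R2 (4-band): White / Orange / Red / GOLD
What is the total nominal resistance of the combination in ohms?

1709300 Ω

R1: brown, violet → 17; green ×10^5 → 1700000 Ω.
R2: white, orange → 93; red ×10^2 → 9300 Ω.
Series: 1700000 + 9300 = 1709300 Ω.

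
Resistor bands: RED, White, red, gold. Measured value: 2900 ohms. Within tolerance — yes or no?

yes

Red → 2 (first significant figure)
White → 9 (second significant figure)
Red → ×10^2 multiplier
Gold → ±5% tolerance
29 × 100 = 2900 Ω
Allowed range: 2755 Ω to 3045 Ω.
2900 ohms lies inside that range.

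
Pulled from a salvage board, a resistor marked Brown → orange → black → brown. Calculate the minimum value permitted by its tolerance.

Brown → 1 (first significant figure)
Orange → 3 (second significant figure)
Black → ×1 multiplier
Brown → ±1% tolerance
13 × 1 = 13 Ω
Minimum = 13 × (1 − 1/100) = 12.87 Ω.

12.87 Ω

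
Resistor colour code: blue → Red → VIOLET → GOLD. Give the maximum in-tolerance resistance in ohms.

651000000 Ω

Blue → 6 (first significant figure)
Red → 2 (second significant figure)
Violet → ×10^7 multiplier
Gold → ±5% tolerance
62 × 10000000 = 620000000 Ω
Maximum = 620000000 × (1 + 5/100) = 651000000 Ω.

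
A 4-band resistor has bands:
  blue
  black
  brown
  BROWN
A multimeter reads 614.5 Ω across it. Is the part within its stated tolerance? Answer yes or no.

no

Blue → 6 (first significant figure)
Black → 0 (second significant figure)
Brown → ×10 multiplier
Brown → ±1% tolerance
60 × 10 = 600 Ω
Allowed range: 594 Ω to 606 Ω.
614.5 Ω lies outside that range.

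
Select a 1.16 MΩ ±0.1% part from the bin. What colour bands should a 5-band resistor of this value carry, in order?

1160000 Ω = 116 × 10^4.
1 → brown
1 → brown
6 → blue
Multiplier 10^4 → yellow.
±0.1% tolerance → violet.

brown, brown, blue, yellow, violet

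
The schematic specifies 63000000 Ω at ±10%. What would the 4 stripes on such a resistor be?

blue, orange, blue, silver

63000000 Ω = 63 × 10^6.
6 → blue
3 → orange
Multiplier 10^6 → blue.
±10% tolerance → silver.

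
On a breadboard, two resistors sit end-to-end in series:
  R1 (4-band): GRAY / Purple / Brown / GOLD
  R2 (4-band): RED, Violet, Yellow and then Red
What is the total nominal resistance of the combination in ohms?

R1: grey, violet → 87; brown ×10 → 870 Ω.
R2: red, violet → 27; yellow ×10^4 → 270000 Ω.
Series: 870 + 270000 = 270870 Ω.

270870 Ω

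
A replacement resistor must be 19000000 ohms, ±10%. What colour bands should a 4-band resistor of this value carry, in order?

brown, white, blue, silver

19000000 Ω = 19 × 10^6.
1 → brown
9 → white
Multiplier 10^6 → blue.
±10% tolerance → silver.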